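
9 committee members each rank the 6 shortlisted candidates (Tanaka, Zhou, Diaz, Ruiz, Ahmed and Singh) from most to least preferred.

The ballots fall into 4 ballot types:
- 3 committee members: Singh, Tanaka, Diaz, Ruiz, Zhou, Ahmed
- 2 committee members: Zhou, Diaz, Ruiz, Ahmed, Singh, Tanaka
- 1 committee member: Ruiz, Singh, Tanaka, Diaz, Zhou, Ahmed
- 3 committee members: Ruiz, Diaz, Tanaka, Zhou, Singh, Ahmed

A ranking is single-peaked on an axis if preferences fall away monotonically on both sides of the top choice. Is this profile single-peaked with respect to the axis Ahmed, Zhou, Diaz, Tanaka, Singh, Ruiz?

no

Axis positions: Ahmed=1, Zhou=2, Diaz=3, Tanaka=4, Singh=5, Ruiz=6.
Ballot type 1 (peak Singh at position 5): ranking walks positions 5-4-3-6-2-1, expanding outward from the peak — single-peaked.
Ballot type 2: ranking walks positions 2-3-6-1-5-4; Ruiz is ranked above Tanaka even though Tanaka lies between Ruiz and the peak Zhou on the axis — preferences dip and rise again. Not single-peaked.
Ballot type 3 (peak Ruiz at position 6): ranking walks positions 6-5-4-3-2-1, expanding outward from the peak — single-peaked.
Ballot type 4: ranking walks positions 6-3-4-2-5-1; Diaz is ranked above Singh even though Singh lies between Diaz and the peak Ruiz on the axis — preferences dip and rise again. Not single-peaked.
Ballot type 2 violates single-peakedness, so the profile is not single-peaked on this axis.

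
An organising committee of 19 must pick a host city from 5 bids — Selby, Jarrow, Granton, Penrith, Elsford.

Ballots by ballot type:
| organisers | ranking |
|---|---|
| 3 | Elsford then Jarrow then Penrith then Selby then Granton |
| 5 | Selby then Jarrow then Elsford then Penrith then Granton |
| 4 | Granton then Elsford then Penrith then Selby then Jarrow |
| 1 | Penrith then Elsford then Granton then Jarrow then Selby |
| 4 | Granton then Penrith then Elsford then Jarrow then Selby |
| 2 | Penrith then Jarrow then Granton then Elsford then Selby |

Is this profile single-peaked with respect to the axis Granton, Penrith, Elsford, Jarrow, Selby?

Axis positions: Granton=1, Penrith=2, Elsford=3, Jarrow=4, Selby=5.
Ballot type 1 (peak Elsford at position 3): ranking walks positions 3-4-2-5-1, expanding outward from the peak — single-peaked.
Ballot type 2 (peak Selby at position 5): ranking walks positions 5-4-3-2-1, expanding outward from the peak — single-peaked.
Ballot type 3: ranking walks positions 1-3-2-5-4; Elsford is ranked above Penrith even though Penrith lies between Elsford and the peak Granton on the axis — preferences dip and rise again. Not single-peaked.
Ballot type 4 (peak Penrith at position 2): ranking walks positions 2-3-1-4-5, expanding outward from the peak — single-peaked.
Ballot type 5 (peak Granton at position 1): ranking walks positions 1-2-3-4-5, expanding outward from the peak — single-peaked.
Ballot type 6: ranking walks positions 2-4-1-3-5; Jarrow is ranked above Elsford even though Elsford lies between Jarrow and the peak Penrith on the axis — preferences dip and rise again. Not single-peaked.
Ballot type 3 violates single-peakedness, so the profile is not single-peaked on this axis.

no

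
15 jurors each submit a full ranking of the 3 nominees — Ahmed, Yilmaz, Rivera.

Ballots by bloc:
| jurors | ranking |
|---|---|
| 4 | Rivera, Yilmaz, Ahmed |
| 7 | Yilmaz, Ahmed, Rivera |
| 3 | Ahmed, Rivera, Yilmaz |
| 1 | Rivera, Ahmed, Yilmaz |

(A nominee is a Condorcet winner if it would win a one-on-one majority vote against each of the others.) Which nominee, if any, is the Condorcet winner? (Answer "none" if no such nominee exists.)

Pairwise majorities:
Ahmed vs Yilmaz: Ahmed is ranked higher on 3+1 = 4 ballots, Yilmaz on 11. Yilmaz wins 11–4.
Ahmed vs Rivera: Ahmed is ranked higher on 7+3 = 10 ballots, Rivera on 5. Ahmed wins 10–5.
Yilmaz vs Rivera: 7 for Yilmaz, 8 for Rivera — Rivera by 8–7.
Each nominee drops at least one matchup (Ahmed loses to Yilmaz; Yilmaz loses to Rivera; Rivera loses to Ahmed); the cycle Ahmed → Rivera → Yilmaz → Ahmed rules out a Condorcet winner.

none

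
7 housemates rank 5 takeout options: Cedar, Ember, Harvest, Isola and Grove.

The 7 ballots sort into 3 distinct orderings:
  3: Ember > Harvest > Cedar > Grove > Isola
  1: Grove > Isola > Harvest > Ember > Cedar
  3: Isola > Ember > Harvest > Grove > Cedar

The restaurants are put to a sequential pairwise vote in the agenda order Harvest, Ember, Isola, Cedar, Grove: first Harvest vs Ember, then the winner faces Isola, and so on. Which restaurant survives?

Grove

Round 1: Harvest vs Ember — 1–6, Ember advances.
Round 2: Ember vs Isola — 3–4, Isola advances.
Round 3: Isola vs Cedar — 4–3, Isola advances.
Round 4: Isola vs Grove — 3–4, Grove advances.
The agenda winner is Grove.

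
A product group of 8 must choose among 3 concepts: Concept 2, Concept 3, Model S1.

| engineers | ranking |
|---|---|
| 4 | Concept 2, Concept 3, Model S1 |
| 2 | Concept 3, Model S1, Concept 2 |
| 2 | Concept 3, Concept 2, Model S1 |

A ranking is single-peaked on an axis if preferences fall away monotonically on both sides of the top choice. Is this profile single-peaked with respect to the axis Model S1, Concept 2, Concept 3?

Axis positions: Model S1=1, Concept 2=2, Concept 3=3.
Group 1 (peak Concept 2 at position 2): ranking walks positions 2-3-1, expanding outward from the peak — single-peaked.
Group 2: ranking walks positions 3-1-2; Model S1 is ranked above Concept 2 even though Concept 2 lies between Model S1 and the peak Concept 3 on the axis — preferences dip and rise again. Not single-peaked.
Group 3 (peak Concept 3 at position 3): ranking walks positions 3-2-1, expanding outward from the peak — single-peaked.
Group 2 violates single-peakedness, so the profile is not single-peaked on this axis.

no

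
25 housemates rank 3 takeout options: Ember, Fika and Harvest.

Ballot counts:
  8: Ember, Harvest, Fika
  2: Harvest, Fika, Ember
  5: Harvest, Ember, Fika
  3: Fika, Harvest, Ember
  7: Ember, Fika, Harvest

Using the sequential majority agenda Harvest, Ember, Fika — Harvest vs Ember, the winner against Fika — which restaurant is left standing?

Ember

Round 1: Harvest vs Ember — 10–15, Ember advances.
Round 2: Ember vs Fika — 20–5, Ember advances.
Ember survives the agenda.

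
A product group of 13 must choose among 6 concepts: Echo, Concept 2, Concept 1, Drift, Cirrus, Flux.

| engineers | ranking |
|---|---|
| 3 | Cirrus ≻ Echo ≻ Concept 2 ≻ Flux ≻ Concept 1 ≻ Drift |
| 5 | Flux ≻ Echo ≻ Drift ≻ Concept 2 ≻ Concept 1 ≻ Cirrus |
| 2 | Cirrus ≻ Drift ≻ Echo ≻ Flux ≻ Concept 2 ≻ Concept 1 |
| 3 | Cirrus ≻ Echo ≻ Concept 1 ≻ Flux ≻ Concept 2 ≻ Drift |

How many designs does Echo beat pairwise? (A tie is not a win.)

Echo against each rival (13 engineers):
Echo vs Concept 2: Echo, 13–0.
Echo vs Concept 1: Echo preferred on 3+5+2+3 = 13 ballots; Echo wins 13–0.
Echo–Drift: Echo 11–2.
Echo vs Cirrus: Echo preferred on 5 ballots; Cirrus wins 8–5.
Echo vs Flux: Echo preferred on 3+2+3 = 8 ballots; Echo wins 8–5.
Echo beats Concept 2, Concept 1, Drift, Flux; loses to Cirrus — 4 pairwise wins.

4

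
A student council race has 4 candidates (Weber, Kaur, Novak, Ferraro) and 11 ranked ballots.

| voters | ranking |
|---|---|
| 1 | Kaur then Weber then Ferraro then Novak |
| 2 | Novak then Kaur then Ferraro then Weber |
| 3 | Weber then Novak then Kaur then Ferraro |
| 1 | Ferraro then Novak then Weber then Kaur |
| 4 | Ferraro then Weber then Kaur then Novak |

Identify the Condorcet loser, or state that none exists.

Pairwise majorities:
Weber vs Kaur: Weber is ranked higher on 3+1+4 = 8 ballots, Kaur on 3. Weber wins 8–3.
Weber vs Novak: Weber, 8–3.
Weber vs Ferraro: 1+3 = 4 for Weber, 7 for Ferraro — Ferraro by 7–4.
Kaur vs Novak: Novak, 6–5.
Kaur vs Ferraro: 6 to 5, Kaur.
Novak vs Ferraro: Ferraro wins 6–5.
Each candidate has at least one pairwise win (Weber beats Kaur; Kaur beats Ferraro; Novak beats Kaur; Ferraro beats Weber) — no Condorcet loser.

none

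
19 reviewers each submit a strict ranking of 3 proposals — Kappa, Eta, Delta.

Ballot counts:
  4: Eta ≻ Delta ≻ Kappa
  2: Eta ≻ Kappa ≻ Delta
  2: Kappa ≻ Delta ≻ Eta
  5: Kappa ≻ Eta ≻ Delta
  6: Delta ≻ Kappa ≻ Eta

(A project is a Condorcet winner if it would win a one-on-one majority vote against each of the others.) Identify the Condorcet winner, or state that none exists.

none

Pairwise majorities:
Kappa–Eta: Kappa 13–6.
Kappa vs Delta: Delta wins 10–9.
Eta vs Delta: Eta wins 11–8.
Every project loses at least once (Kappa loses to Delta; Eta loses to Kappa; Delta loses to Eta). The majority relation contains the cycle Kappa > Eta > Delta > Kappa, so there is no Condorcet winner.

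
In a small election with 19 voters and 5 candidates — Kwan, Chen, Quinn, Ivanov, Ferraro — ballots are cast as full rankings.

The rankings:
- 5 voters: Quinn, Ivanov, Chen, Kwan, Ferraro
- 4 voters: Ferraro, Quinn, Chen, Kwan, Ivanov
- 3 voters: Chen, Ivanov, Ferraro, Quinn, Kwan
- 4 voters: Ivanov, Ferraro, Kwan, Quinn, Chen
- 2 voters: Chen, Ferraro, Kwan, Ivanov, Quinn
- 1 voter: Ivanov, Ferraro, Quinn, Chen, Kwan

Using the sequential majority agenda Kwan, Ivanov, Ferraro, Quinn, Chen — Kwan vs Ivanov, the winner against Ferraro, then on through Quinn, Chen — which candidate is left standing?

Round 1: Kwan vs Ivanov — 6–13, Ivanov advances.
Round 2: Ivanov vs Ferraro — 13–6, Ivanov advances.
Round 3: Ivanov vs Quinn — 10–9, Ivanov advances.
Round 4: Ivanov vs Chen — 10–9, Ivanov advances.
Ivanov survives the agenda.

Ivanov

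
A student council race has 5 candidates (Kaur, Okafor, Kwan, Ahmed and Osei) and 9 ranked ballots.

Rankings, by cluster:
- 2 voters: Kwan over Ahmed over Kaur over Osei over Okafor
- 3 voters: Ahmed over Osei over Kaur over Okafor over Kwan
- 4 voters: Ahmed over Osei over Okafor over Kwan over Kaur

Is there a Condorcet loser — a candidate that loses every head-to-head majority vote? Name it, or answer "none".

Pairwise majorities:
Kaur vs Okafor: Kaur wins 5–4.
Kaur vs Kwan: Kaur is ranked higher on 3 ballots, Kwan on 6. Kwan wins 6–3.
Kaur vs Ahmed: 0 to 9, Ahmed.
Kaur vs Osei: 2 to 7, Osei.
Okafor vs Kwan: Okafor wins 7–2.
Okafor vs Ahmed: Ahmed, 9–0.
Okafor vs Osei: 0 to 9, Osei.
Kwan vs Ahmed: Kwan is ranked higher on 2 ballots, Ahmed on 7. Ahmed wins 7–2.
Kwan vs Osei: Osei wins 7–2.
Ahmed vs Osei: Ahmed is ranked higher on 2+3+4 = 9 ballots, Osei on 0. Ahmed wins 9–0.
No candidate is winless: Kaur beats Okafor; Okafor beats Kwan; Kwan beats Kaur; Ahmed beats Kaur; Osei beats Kaur. There is no Condorcet loser.

none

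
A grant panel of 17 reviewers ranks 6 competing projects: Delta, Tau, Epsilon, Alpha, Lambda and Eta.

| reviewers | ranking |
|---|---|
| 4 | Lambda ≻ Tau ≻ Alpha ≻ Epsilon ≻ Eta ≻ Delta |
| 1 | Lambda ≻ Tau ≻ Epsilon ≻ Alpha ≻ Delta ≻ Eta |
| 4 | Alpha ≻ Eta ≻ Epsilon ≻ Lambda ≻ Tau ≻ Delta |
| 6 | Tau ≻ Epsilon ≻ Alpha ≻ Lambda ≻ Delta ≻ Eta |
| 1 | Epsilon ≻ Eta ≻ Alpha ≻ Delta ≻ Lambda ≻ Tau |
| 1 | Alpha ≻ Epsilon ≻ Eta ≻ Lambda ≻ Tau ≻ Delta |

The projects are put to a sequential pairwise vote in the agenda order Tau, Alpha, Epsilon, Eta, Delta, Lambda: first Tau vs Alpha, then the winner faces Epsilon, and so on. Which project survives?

Lambda

Round 1: Tau vs Alpha — 11–6, Tau advances.
Round 2: Tau vs Epsilon — 11–6, Tau advances.
Round 3: Tau vs Eta — 11–6, Tau advances.
Round 4: Tau vs Delta — 16–1, Tau advances.
Round 5: Tau vs Lambda — 6–11, Lambda advances.
The agenda winner is Lambda.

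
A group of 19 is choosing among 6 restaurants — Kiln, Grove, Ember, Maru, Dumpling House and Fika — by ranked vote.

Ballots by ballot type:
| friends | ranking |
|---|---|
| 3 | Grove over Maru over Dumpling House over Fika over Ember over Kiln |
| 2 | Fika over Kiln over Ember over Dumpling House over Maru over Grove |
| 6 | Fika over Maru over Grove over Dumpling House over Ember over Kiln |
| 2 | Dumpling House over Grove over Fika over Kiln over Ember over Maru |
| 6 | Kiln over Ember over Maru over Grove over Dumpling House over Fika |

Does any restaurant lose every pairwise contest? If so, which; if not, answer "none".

none

Pairwise majorities:
Kiln vs Grove: 8 to 11, Grove.
Kiln vs Ember: Kiln is ranked higher on 2+2+6 = 10 ballots, Ember on 9. Kiln wins 10–9.
Kiln vs Maru: Kiln, 10–9.
Kiln–Dumpling House: Dumpling House 11–8.
Kiln vs Fika: 6 to 13, Fika.
Grove vs Ember: Grove, 11–8.
Grove vs Maru: Maru, 14–5.
Grove–Dumpling House: Grove 15–4.
Grove vs Fika: 11 to 8, Grove.
Ember–Maru: Ember 10–9.
Ember–Dumpling House: Dumpling House 11–8.
Ember vs Fika: Fika, 13–6.
Maru–Dumpling House: Maru 15–4.
Maru–Fika: Fika 10–9.
Dumpling House vs Fika: 3+2+6 = 11 for Dumpling House, 8 for Fika — Dumpling House by 11–8.
No restaurant is winless: Kiln beats Ember; Grove beats Kiln; Ember beats Maru; Maru beats Grove; Dumpling House beats Kiln; Fika beats Kiln. There is no Condorcet loser.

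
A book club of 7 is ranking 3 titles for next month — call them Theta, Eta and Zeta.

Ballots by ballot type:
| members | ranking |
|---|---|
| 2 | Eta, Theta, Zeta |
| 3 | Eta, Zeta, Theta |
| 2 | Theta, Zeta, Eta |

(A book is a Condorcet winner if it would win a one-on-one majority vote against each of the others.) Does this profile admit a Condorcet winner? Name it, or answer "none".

Pairwise majorities:
Theta vs Eta: Theta preferred on 2 ballots; Eta wins 5–2.
Theta–Zeta: Theta 4–3.
Eta vs Zeta: Eta wins 5–2.
Eta defeats every rival head-to-head and is the Condorcet winner.

Eta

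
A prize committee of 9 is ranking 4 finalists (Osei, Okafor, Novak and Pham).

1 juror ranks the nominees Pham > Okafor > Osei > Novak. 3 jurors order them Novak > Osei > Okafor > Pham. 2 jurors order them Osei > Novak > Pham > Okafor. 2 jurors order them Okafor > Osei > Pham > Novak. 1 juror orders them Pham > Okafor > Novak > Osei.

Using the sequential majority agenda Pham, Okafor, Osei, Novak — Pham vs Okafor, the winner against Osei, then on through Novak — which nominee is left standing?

Round 1: Pham vs Okafor — 4–5, Okafor advances.
Round 2: Okafor vs Osei — 4–5, Osei advances.
Round 3: Osei vs Novak — 5–4, Osei advances.
The agenda winner is Osei.

Osei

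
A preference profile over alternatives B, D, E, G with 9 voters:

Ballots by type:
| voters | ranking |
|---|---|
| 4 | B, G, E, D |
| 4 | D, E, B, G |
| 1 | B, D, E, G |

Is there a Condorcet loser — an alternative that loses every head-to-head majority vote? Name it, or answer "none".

G

Head-to-head results (9 voters):
B vs D: B preferred on 4+1 = 5 ballots; B wins 5–4.
B vs E: B preferred on 4+1 = 5 ballots; B wins 5–4.
B vs G: B, 9–0.
D vs E: D, 5–4.
D vs G: 4+1 = 5 for D, 4 for G — D by 5–4.
E–G: E 5–4.
Only G has no wins; G is the Condorcet loser.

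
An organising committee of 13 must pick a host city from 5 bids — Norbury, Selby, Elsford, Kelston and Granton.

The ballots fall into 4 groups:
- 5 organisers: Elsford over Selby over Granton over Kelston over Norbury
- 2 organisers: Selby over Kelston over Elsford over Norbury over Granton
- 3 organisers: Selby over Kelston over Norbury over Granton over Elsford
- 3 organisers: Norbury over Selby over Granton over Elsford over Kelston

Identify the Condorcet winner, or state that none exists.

Check each pair by majority over 13 ballots:
Norbury vs Selby: Selby, 10–3.
Norbury vs Elsford: 6 to 7, Elsford.
Norbury vs Kelston: Kelston, 10–3.
Norbury vs Granton: Norbury, 8–5.
Selby vs Elsford: Selby wins 8–5.
Selby–Kelston: Selby 13–0.
Selby vs Granton: Selby preferred on 5+2+3+3 = 13 ballots; Selby wins 13–0.
Elsford vs Kelston: Elsford preferred on 5+3 = 8 ballots; Elsford wins 8–5.
Elsford vs Granton: 7 to 6, Elsford.
Kelston vs Granton: Kelston is ranked higher on 2+3 = 5 ballots, Granton on 8. Granton wins 8–5.
Selby wins every pairwise contest, so Selby is the Condorcet winner.

Selby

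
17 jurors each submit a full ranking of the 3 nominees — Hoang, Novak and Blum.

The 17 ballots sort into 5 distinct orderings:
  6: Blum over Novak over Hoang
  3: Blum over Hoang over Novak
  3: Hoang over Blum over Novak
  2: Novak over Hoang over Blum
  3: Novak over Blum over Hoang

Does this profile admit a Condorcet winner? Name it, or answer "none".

Blum

Check each pair by majority over 17 ballots:
Hoang–Novak: Novak 11–6.
Hoang–Blum: Blum 12–5.
Novak vs Blum: Blum wins 12–5.
Blum beats each of Hoang, Novak — Blum is the Condorcet winner.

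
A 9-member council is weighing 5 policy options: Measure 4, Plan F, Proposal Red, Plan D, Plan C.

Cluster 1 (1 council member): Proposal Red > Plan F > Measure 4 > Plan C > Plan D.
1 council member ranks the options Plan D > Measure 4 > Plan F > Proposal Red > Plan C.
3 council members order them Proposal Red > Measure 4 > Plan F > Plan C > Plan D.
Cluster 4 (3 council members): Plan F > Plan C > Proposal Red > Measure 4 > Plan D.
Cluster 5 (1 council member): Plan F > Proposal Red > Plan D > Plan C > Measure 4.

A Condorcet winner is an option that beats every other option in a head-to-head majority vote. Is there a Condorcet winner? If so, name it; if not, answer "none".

Check each pair by majority over 9 ballots:
Measure 4 vs Plan F: Plan F, 5–4.
Measure 4 vs Proposal Red: Proposal Red, 8–1.
Measure 4–Plan D: Measure 4 7–2.
Measure 4–Plan C: Measure 4 5–4.
Plan F–Proposal Red: Plan F 5–4.
Plan F–Plan D: Plan F 8–1.
Plan F vs Plan C: Plan F, 9–0.
Proposal Red vs Plan D: Proposal Red wins 8–1.
Proposal Red vs Plan C: Proposal Red, 6–3.
Plan D–Plan C: Plan C 7–2.
Plan F wins every pairwise contest, so Plan F is the Condorcet winner.

Plan F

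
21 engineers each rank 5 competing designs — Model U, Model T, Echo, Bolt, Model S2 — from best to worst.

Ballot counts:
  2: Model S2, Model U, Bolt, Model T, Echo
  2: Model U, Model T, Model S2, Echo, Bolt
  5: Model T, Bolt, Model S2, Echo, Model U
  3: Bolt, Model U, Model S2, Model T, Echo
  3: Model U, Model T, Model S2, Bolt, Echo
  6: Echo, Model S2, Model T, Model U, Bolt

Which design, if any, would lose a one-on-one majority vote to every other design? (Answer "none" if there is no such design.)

none

Head-to-head results (21 engineers):
Model U–Model T: Model T 11–10.
Model U vs Echo: Echo, 11–10.
Model U–Bolt: Model U 13–8.
Model U vs Model S2: 2+3+3 = 8 for Model U, 13 for Model S2 — Model S2 by 13–8.
Model T vs Echo: Model T, 15–6.
Model T vs Bolt: Model T is ranked higher on 2+5+3+6 = 16 ballots, Bolt on 5. Model T wins 16–5.
Model T vs Model S2: 2+5+3 = 10 for Model T, 11 for Model S2 — Model S2 by 11–10.
Echo vs Bolt: Bolt wins 13–8.
Echo vs Model S2: Echo preferred on 6 ballots; Model S2 wins 15–6.
Bolt vs Model S2: Model S2, 13–8.
Every design wins at least one matchup (Model U beats Bolt; Model T beats Model U; Echo beats Model U; Bolt beats Echo; Model S2 beats Model U), so there is no Condorcet loser.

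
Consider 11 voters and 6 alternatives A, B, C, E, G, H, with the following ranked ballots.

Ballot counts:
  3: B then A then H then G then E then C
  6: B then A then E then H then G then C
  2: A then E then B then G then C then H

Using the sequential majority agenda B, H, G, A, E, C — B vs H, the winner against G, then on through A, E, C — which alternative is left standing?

B

Round 1: B vs H — 11–0, B advances.
Round 2: B vs G — 11–0, B advances.
Round 3: B vs A — 9–2, B advances.
Round 4: B vs E — 9–2, B advances.
Round 5: B vs C — 11–0, B advances.
B survives the agenda.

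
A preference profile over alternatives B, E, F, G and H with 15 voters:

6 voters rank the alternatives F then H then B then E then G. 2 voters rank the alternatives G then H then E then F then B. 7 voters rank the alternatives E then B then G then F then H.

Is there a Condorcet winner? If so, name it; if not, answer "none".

none

Check each pair by majority over 15 ballots:
B vs E: 6 for B, 9 for E — E by 9–6.
B vs F: B is ranked higher on 7 ballots, F on 8. F wins 8–7.
B vs G: B preferred on 6+7 = 13 ballots; B wins 13–2.
B vs H: 7 for B, 8 for H — H by 8–7.
E vs F: 9 to 6, E.
E vs G: 6+7 = 13 for E, 2 for G — E by 13–2.
E vs H: E is ranked higher on 7 ballots, H on 8. H wins 8–7.
F vs G: F is ranked higher on 6 ballots, G on 9. G wins 9–6.
F vs H: 13 to 2, F.
G vs H: G is ranked higher on 2+7 = 9 ballots, H on 6. G wins 9–6.
Every alternative loses at least once (B loses to E; E loses to H; F loses to E; G loses to B; H loses to F). The majority relation contains the cycle B beats G beats F beats B, so there is no Condorcet winner.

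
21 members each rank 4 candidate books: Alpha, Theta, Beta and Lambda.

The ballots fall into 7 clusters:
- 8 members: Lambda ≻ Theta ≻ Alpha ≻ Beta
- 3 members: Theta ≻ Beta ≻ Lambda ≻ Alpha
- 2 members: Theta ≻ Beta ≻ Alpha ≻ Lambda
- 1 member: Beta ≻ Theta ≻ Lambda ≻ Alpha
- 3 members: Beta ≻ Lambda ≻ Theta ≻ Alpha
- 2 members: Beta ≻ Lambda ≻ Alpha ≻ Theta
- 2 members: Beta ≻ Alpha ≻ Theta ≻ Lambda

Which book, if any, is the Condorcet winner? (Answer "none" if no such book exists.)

none

Check each pair by majority over 21 ballots:
Alpha vs Theta: Alpha preferred on 2+2 = 4 ballots; Theta wins 17–4.
Alpha vs Beta: Alpha preferred on 8 ballots; Beta wins 13–8.
Alpha vs Lambda: Alpha preferred on 2+2 = 4 ballots; Lambda wins 17–4.
Theta vs Beta: Theta preferred on 8+3+2 = 13 ballots; Theta wins 13–8.
Theta vs Lambda: Theta preferred on 3+2+1+2 = 8 ballots; Lambda wins 13–8.
Beta vs Lambda: Beta is ranked higher on 3+2+1+3+2+2 = 13 ballots, Lambda on 8. Beta wins 13–8.
Every book loses at least once (Alpha loses to Theta; Theta loses to Lambda; Beta loses to Theta; Lambda loses to Beta). The majority relation contains the cycle Theta → Beta → Lambda → Theta, so there is no Condorcet winner.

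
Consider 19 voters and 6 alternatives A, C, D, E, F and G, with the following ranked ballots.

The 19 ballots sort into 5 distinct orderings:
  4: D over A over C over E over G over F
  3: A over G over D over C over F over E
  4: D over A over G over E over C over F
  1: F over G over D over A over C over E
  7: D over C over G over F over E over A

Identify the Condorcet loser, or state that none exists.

E

Head-to-head results (19 voters):
A–C: A 12–7.
A vs D: 3 for A, 16 for D — D by 16–3.
A vs E: 4+3+4+1 = 12 for A, 7 for E — A by 12–7.
A–F: A 11–8.
A vs G: A is ranked higher on 4+3+4 = 11 ballots, G on 8. A wins 11–8.
C vs D: D wins 19–0.
C vs E: C is ranked higher on 4+3+1+7 = 15 ballots, E on 4. C wins 15–4.
C vs F: C preferred on 4+3+4+7 = 18 ballots; C wins 18–1.
C vs G: C wins 11–8.
D vs E: D, 19–0.
D vs F: D wins 18–1.
D vs G: D is ranked higher on 4+4+7 = 15 ballots, G on 4. D wins 15–4.
E–F: F 11–8.
E vs G: 4 for E, 15 for G — G by 15–4.
F–G: G 18–1.
E is beaten in every head-to-head and is the Condorcet loser.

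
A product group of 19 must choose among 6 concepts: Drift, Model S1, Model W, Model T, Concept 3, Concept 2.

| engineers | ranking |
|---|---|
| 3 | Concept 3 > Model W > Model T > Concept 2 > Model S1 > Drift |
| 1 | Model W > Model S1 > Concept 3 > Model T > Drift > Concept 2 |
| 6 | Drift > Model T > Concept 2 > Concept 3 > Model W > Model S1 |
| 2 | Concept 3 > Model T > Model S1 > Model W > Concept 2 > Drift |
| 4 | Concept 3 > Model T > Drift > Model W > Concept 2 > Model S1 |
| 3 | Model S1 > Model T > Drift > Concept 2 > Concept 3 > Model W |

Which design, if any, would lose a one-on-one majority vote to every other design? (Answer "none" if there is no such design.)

Pairwise majorities:
Drift vs Model S1: Drift, 10–9.
Drift vs Model W: Drift wins 13–6.
Drift vs Model T: Model T, 13–6.
Drift vs Concept 3: 6+3 = 9 for Drift, 10 for Concept 3 — Concept 3 by 10–9.
Drift vs Concept 2: Drift wins 14–5.
Model S1 vs Model W: 5 to 14, Model W.
Model S1 vs Model T: Model S1 is ranked higher on 1+3 = 4 ballots, Model T on 15. Model T wins 15–4.
Model S1 vs Concept 3: Model S1 preferred on 1+3 = 4 ballots; Concept 3 wins 15–4.
Model S1–Concept 2: Concept 2 13–6.
Model W vs Model T: Model T wins 15–4.
Model W vs Concept 3: 1 to 18, Concept 3.
Model W vs Concept 2: 3+1+2+4 = 10 for Model W, 9 for Concept 2 — Model W by 10–9.
Model T vs Concept 3: Model T preferred on 6+3 = 9 ballots; Concept 3 wins 10–9.
Model T–Concept 2: Model T 19–0.
Concept 3 vs Concept 2: Concept 3 wins 10–9.
Model S1 is beaten in every head-to-head and is the Condorcet loser.

Model S1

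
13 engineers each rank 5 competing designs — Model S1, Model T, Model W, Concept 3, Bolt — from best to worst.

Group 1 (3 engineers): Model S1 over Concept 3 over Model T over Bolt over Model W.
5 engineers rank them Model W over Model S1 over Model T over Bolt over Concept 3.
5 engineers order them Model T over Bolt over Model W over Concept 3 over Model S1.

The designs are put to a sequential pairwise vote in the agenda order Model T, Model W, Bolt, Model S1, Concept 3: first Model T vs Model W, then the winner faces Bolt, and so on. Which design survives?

Model S1

Round 1: Model T vs Model W — 8–5, Model T advances.
Round 2: Model T vs Bolt — 13–0, Model T advances.
Round 3: Model T vs Model S1 — 5–8, Model S1 advances.
Round 4: Model S1 vs Concept 3 — 8–5, Model S1 advances.
Model S1 survives the agenda.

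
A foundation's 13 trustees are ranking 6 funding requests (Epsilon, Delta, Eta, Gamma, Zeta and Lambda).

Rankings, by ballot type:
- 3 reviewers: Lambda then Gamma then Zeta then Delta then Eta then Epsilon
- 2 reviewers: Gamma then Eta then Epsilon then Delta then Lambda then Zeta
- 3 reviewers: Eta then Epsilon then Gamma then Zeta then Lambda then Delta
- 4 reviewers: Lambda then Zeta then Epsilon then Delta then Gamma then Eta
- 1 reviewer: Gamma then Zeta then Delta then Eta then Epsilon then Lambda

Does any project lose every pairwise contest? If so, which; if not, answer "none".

Pairwise majorities:
Epsilon–Delta: Epsilon 9–4.
Epsilon vs Eta: Eta wins 9–4.
Epsilon–Gamma: Epsilon 7–6.
Epsilon vs Zeta: Epsilon is ranked higher on 2+3 = 5 ballots, Zeta on 8. Zeta wins 8–5.
Epsilon vs Lambda: Epsilon is ranked higher on 2+3+1 = 6 ballots, Lambda on 7. Lambda wins 7–6.
Delta vs Eta: Delta wins 8–5.
Delta–Gamma: Gamma 9–4.
Delta vs Zeta: Delta preferred on 2 ballots; Zeta wins 11–2.
Delta vs Lambda: Lambda wins 10–3.
Eta vs Gamma: 3 to 10, Gamma.
Eta–Zeta: Zeta 8–5.
Eta vs Lambda: Lambda, 7–6.
Gamma vs Zeta: 9 to 4, Gamma.
Gamma vs Lambda: 2+3+1 = 6 for Gamma, 7 for Lambda — Lambda by 7–6.
Zeta vs Lambda: Lambda wins 9–4.
No project is winless: Epsilon beats Delta; Delta beats Eta; Eta beats Epsilon; Gamma beats Delta; Zeta beats Epsilon; Lambda beats Epsilon. There is no Condorcet loser.

none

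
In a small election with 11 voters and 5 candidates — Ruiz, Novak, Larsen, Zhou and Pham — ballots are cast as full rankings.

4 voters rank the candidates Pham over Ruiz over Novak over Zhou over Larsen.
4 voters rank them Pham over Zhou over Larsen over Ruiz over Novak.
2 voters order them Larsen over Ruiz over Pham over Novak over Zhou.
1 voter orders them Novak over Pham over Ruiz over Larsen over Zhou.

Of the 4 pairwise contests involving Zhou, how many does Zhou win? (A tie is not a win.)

Zhou against each rival (11 voters):
Zhou–Ruiz: Ruiz 7–4.
Zhou vs Novak: Novak wins 7–4.
Zhou vs Larsen: 8 to 3, Zhou.
Zhou vs Pham: Zhou preferred on 0 ballots; Pham wins 11–0.
Zhou beats Larsen; loses to Ruiz, Novak, Pham — 1 pairwise win.

1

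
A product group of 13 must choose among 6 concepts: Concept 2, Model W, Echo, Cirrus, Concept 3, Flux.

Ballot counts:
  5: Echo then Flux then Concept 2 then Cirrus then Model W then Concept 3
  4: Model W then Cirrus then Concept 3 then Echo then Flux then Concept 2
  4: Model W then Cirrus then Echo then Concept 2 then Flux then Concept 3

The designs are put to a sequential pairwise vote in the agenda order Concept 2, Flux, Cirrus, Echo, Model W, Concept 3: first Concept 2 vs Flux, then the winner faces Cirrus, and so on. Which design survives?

Model W

Round 1: Concept 2 vs Flux — 4–9, Flux advances.
Round 2: Flux vs Cirrus — 5–8, Cirrus advances.
Round 3: Cirrus vs Echo — 8–5, Cirrus advances.
Round 4: Cirrus vs Model W — 5–8, Model W advances.
Round 5: Model W vs Concept 3 — 13–0, Model W advances.
The agenda winner is Model W.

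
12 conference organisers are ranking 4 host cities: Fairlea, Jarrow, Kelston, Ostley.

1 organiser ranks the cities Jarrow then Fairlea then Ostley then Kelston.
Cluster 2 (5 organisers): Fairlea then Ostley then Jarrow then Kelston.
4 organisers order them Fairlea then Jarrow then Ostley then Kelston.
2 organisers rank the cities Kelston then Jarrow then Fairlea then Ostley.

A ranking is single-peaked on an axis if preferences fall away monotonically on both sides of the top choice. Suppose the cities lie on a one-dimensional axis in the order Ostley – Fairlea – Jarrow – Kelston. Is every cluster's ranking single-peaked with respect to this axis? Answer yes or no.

Axis positions: Ostley=1, Fairlea=2, Jarrow=3, Kelston=4.
Cluster 1 (peak Jarrow at position 3): ranking walks positions 3-2-1-4, expanding outward from the peak — single-peaked.
Cluster 2 (peak Fairlea at position 2): ranking walks positions 2-1-3-4, expanding outward from the peak — single-peaked.
Cluster 3 (peak Fairlea at position 2): ranking walks positions 2-3-1-4, expanding outward from the peak — single-peaked.
Cluster 4 (peak Kelston at position 4): ranking walks positions 4-3-2-1, expanding outward from the peak — single-peaked.
Every ranking is single-peaked on this axis.

yes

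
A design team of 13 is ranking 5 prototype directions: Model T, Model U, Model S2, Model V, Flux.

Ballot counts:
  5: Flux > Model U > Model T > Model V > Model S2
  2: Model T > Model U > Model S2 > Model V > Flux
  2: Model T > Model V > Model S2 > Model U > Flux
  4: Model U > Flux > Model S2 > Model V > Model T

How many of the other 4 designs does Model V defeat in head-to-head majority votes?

Model V against each rival (13 engineers):
Model V vs Model T: 4 to 9, Model T.
Model V vs Model U: Model U wins 11–2.
Model V vs Model S2: Model V preferred on 5+2 = 7 ballots; Model V wins 7–6.
Model V vs Flux: 2+2 = 4 for Model V, 9 for Flux — Flux by 9–4.
Model V beats Model S2; loses to Model T, Model U, Flux — 1 pairwise win.

1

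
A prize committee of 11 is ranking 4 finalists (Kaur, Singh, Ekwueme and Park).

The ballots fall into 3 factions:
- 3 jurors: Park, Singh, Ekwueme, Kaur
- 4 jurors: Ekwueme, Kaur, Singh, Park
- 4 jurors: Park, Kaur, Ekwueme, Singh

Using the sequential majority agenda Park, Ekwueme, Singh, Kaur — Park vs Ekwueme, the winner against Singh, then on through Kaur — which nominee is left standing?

Round 1: Park vs Ekwueme — 7–4, Park advances.
Round 2: Park vs Singh — 7–4, Park advances.
Round 3: Park vs Kaur — 7–4, Park advances.
Park survives the agenda.

Park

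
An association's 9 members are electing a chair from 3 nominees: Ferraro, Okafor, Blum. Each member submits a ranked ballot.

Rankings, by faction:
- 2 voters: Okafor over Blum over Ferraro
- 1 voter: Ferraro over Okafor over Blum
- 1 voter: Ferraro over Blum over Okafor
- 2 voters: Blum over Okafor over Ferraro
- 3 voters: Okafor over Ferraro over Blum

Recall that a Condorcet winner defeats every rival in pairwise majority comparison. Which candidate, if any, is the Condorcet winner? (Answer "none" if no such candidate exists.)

Head-to-head results (9 voters):
Ferraro vs Okafor: Okafor, 7–2.
Ferraro–Blum: Ferraro 5–4.
Okafor–Blum: Okafor 6–3.
Only Okafor has no losses; Okafor is the Condorcet winner.

Okafor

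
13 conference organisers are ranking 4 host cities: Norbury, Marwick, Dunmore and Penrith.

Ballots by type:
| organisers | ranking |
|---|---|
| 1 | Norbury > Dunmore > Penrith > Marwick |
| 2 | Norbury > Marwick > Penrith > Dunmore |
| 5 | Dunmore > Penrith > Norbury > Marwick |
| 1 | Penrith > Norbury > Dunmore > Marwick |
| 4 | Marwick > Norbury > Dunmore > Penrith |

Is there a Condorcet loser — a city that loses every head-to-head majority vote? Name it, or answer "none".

Marwick

Pairwise majorities:
Norbury vs Marwick: Norbury, 9–4.
Norbury vs Dunmore: Norbury wins 8–5.
Norbury vs Penrith: Norbury preferred on 1+2+4 = 7 ballots; Norbury wins 7–6.
Marwick vs Dunmore: Marwick preferred on 2+4 = 6 ballots; Dunmore wins 7–6.
Marwick vs Penrith: Marwick preferred on 2+4 = 6 ballots; Penrith wins 7–6.
Dunmore vs Penrith: Dunmore, 10–3.
Only Marwick has no wins; Marwick is the Condorcet loser.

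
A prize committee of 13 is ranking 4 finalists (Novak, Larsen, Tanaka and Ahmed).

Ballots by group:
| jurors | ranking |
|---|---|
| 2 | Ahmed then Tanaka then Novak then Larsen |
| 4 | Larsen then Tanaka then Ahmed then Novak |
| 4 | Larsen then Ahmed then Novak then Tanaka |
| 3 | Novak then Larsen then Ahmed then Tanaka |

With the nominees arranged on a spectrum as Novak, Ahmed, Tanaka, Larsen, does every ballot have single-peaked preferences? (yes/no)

no

Axis positions: Novak=1, Ahmed=2, Tanaka=3, Larsen=4.
Group 1 (peak Ahmed at position 2): ranking walks positions 2-3-1-4, expanding outward from the peak — single-peaked.
Group 2 (peak Larsen at position 4): ranking walks positions 4-3-2-1, expanding outward from the peak — single-peaked.
Group 3: ranking walks positions 4-2-1-3; Ahmed is ranked above Tanaka even though Tanaka lies between Ahmed and the peak Larsen on the axis — preferences dip and rise again. Not single-peaked.
Group 4: ranking walks positions 1-4-2-3; Larsen is ranked above Ahmed even though Ahmed lies between Larsen and the peak Novak on the axis — preferences dip and rise again. Not single-peaked.
Group 3 violates single-peakedness, so the profile is not single-peaked on this axis.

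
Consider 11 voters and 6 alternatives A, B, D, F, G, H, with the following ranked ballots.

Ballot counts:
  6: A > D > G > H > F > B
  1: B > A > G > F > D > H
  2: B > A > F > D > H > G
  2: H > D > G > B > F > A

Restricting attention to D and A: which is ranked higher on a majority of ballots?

Ballots ranking D above A: 2.
Ballots ranking A above D: 11 − 2 = 9.
A wins the head-to-head 9–2.

A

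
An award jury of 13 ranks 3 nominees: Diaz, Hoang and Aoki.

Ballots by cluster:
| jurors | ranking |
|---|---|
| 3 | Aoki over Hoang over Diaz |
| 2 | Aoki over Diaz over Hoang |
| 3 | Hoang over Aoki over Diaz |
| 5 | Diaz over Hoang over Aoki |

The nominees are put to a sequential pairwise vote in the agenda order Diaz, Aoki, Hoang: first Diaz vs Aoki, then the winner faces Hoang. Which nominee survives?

Round 1: Diaz vs Aoki — 5–8, Aoki advances.
Round 2: Aoki vs Hoang — 5–8, Hoang advances.
Hoang survives the agenda.

Hoang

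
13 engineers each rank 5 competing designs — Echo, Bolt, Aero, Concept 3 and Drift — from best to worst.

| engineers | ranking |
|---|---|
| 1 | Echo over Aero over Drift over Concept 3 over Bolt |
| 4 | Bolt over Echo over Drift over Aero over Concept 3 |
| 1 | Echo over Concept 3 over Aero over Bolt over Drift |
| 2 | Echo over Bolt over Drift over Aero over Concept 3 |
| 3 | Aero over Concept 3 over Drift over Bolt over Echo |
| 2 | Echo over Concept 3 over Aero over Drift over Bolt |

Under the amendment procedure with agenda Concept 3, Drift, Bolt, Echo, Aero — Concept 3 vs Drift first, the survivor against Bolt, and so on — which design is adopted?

Aero

Round 1: Concept 3 vs Drift — 6–7, Drift advances.
Round 2: Drift vs Bolt — 6–7, Bolt advances.
Round 3: Bolt vs Echo — 7–6, Bolt advances.
Round 4: Bolt vs Aero — 6–7, Aero advances.
Aero survives the agenda.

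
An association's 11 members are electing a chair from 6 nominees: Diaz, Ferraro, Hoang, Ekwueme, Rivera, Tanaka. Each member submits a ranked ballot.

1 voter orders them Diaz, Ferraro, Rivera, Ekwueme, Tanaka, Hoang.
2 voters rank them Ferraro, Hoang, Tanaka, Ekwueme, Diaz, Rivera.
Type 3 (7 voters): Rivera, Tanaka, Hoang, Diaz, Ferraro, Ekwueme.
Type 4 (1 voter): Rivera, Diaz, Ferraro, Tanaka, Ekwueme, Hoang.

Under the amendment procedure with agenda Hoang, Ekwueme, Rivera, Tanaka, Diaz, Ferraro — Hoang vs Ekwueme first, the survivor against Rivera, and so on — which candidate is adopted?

Rivera

Round 1: Hoang vs Ekwueme — 9–2, Hoang advances.
Round 2: Hoang vs Rivera — 2–9, Rivera advances.
Round 3: Rivera vs Tanaka — 9–2, Rivera advances.
Round 4: Rivera vs Diaz — 8–3, Rivera advances.
Round 5: Rivera vs Ferraro — 8–3, Rivera advances.
Rivera survives the agenda.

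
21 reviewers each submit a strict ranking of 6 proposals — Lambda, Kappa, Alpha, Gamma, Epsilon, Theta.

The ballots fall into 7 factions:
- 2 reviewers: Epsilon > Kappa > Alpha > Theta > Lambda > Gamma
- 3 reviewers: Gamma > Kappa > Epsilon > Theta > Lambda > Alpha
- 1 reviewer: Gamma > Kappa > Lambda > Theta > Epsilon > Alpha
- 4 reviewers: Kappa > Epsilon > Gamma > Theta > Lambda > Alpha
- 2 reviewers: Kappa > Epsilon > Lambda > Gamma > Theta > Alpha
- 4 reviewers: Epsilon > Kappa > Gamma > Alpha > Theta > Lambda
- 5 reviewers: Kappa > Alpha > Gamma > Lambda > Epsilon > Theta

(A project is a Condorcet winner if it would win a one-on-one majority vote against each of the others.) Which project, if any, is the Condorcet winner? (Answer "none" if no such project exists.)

Kappa

Pairwise majorities:
Lambda vs Kappa: Lambda is ranked higher on 0 ballots, Kappa on 21. Kappa wins 21–0.
Lambda vs Alpha: 3+1+4+2 = 10 for Lambda, 11 for Alpha — Alpha by 11–10.
Lambda vs Gamma: 2+2 = 4 for Lambda, 17 for Gamma — Gamma by 17–4.
Lambda vs Epsilon: 6 to 15, Epsilon.
Lambda vs Theta: Lambda preferred on 1+2+5 = 8 ballots; Theta wins 13–8.
Kappa vs Alpha: Kappa is ranked higher on 21 ballots, Alpha on 0. Kappa wins 21–0.
Kappa vs Gamma: 2+4+2+4+5 = 17 for Kappa, 4 for Gamma — Kappa by 17–4.
Kappa vs Epsilon: 3+1+4+2+5 = 15 for Kappa, 6 for Epsilon — Kappa by 15–6.
Kappa vs Theta: 21 to 0, Kappa.
Alpha vs Gamma: Alpha preferred on 2+5 = 7 ballots; Gamma wins 14–7.
Alpha vs Epsilon: 5 for Alpha, 16 for Epsilon — Epsilon by 16–5.
Alpha vs Theta: Alpha preferred on 2+4+5 = 11 ballots; Alpha wins 11–10.
Gamma vs Epsilon: 9 to 12, Epsilon.
Gamma vs Theta: Gamma preferred on 3+1+4+2+4+5 = 19 ballots; Gamma wins 19–2.
Epsilon vs Theta: 2+3+4+2+4+5 = 20 for Epsilon, 1 for Theta — Epsilon by 20–1.
Kappa defeats every rival head-to-head and is the Condorcet winner.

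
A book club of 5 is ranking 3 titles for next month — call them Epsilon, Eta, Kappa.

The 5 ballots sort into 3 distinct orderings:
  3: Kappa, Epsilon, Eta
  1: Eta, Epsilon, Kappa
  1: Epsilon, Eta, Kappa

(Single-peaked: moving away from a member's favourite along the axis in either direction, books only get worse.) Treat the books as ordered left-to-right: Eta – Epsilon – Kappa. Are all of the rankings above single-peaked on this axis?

yes

Axis positions: Eta=1, Epsilon=2, Kappa=3.
Cluster 1 (peak Kappa at position 3): ranking walks positions 3-2-1, expanding outward from the peak — single-peaked.
Cluster 2 (peak Eta at position 1): ranking walks positions 1-2-3, expanding outward from the peak — single-peaked.
Cluster 3 (peak Epsilon at position 2): ranking walks positions 2-1-3, expanding outward from the peak — single-peaked.
Every ranking is single-peaked on this axis.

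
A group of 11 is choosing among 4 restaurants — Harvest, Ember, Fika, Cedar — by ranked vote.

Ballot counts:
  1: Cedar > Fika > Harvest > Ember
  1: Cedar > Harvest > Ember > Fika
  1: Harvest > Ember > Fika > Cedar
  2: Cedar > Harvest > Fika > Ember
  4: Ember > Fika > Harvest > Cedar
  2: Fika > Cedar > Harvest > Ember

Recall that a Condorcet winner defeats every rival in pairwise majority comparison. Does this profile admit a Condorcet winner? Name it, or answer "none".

Check each pair by majority over 11 ballots:
Harvest vs Ember: Harvest is ranked higher on 1+1+1+2+2 = 7 ballots, Ember on 4. Harvest wins 7–4.
Harvest–Fika: Fika 7–4.
Harvest vs Cedar: 1+4 = 5 for Harvest, 6 for Cedar — Cedar by 6–5.
Ember vs Fika: Ember preferred on 1+1+4 = 6 ballots; Ember wins 6–5.
Ember vs Cedar: Cedar wins 6–5.
Fika–Cedar: Fika 7–4.
Each restaurant drops at least one matchup (Harvest loses to Fika; Ember loses to Harvest; Fika loses to Ember; Cedar loses to Fika); the cycle Harvest beats Ember beats Fika beats Harvest rules out a Condorcet winner.

none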